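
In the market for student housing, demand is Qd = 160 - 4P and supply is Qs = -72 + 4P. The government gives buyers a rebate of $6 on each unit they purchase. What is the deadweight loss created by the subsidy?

Deadweight loss = $36

Pre-subsidy: 160 - 4P = -72 + 4P gives P* = 29, Q* = 44.
With the rebate, buyers effectively pay Pb = Ps − 6, where Ps is the price sellers receive.
Demand in terms of Ps becomes Qd = 160 − 4(Ps − 6) = 184 - 4Ps. Setting this equal to supply: 184 - 4Ps = -72 + 4Ps, so Ps = 32.
Buyers pay Pb = 32 − 6 = 26; Q' = -72 + 4·32 = 56.
The subsidy expands output by 56 − 44 = 12 past the efficient level; on those units the gap between marginal cost and willingness to pay runs from 0 up to 6.
DWL = ½ × 6 × 12 = 36.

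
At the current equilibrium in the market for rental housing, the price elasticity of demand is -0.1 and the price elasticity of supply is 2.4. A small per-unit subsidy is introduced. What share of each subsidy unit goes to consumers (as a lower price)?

For a small subsidy around the equilibrium, the benefit split depends on the relative slopes, which at a point are proportional to the elasticities.
Buyer share = εs/(εs + |εd|) = 2.4/(2.4 + 0.1) = 0.96; seller share = |εd|/(εs + |εd|) = 0.04.

Consumer share = 0.96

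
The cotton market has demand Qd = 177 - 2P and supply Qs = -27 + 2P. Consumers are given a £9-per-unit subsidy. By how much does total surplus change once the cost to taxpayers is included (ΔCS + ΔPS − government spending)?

Pre-subsidy: 177 - 2P = -27 + 2P gives P* = 51, Q* = 75.
With the rebate, buyers effectively pay Pb = Ps − 9, where Ps is the price sellers receive.
Demand in terms of Ps becomes Qd = 177 − 2(Ps − 9) = 195 - 2Ps. Setting this equal to supply: 195 - 2Ps = -27 + 2Ps, so Ps = 55.5.
Buyers pay Pb = 55.5 − 9 = 46.5; Q' = -27 + 2·55.5 = 84.
ΔCS = ½(75 + 84)(51 − 46.5) = 357.75; ΔPS = ½(75 + 84)(55.5 − 51) = 357.75.
Government spending = 9 × 84 = 756.
Net change = 357.75 + 357.75 − 756 = -40.5. The loss equals the DWL triangle ½·9·9.

Net change in total surplus = -£40.5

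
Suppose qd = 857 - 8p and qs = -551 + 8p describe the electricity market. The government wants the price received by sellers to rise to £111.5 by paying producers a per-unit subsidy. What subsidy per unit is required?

Required subsidy s = £47 per unit

At a seller price of 111.5, quantity supplied is -551 + 8·111.5 = 341.
Buyers absorb 341 only when they pay pb with 857 − 8·pb = 341, i.e. pb = 64.5.
s = ps − pb = 111.5 − 64.5 = 47.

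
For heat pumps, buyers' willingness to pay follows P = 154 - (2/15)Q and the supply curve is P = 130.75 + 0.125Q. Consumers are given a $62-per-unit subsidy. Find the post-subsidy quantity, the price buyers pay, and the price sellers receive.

Q' = 330; buyers pay $110; sellers receive $172

Pre-subsidy: 154 - (2/15)Q = 130.75 + 0.125Q gives Q* = 90 and P* = 142.
With the rebate, buyers effectively pay Pb = Ps − 62, where Ps is the price sellers receive.
On the curves, Pb = 154 - (2/15)Q and Ps = 130.75 + 0.125Q; the wedge Ps − Pb = 62 gives 130.75 + 0.125Q − (154 - (2/15)Q) = 62, so Q' = 330.
Then Pb = 154 − (2/15)·330 = 110 and Ps = 130.75 + 0.125·330 = 172.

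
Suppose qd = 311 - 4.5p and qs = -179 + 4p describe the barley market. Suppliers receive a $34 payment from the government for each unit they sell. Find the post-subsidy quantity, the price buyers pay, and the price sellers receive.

Pre-subsidy: 311 - 4.5p = -179 + 4p gives p* = 980/17, q* = 877/17.
With the subsidy, sellers receive ps = pb + 34 for each unit, where pb is the price buyers pay.
Supply in terms of pb becomes qs = -179 + 4(pb + 34) = -43 + 4pb. Setting this equal to demand: 311 - 4.5pb = -43 + 4pb, so pb = 708/17.
Sellers receive ps = 708/17 + 34 = 1286/17; q' = 311 − 4.5·(708/17) = 2101/17.

q' = 2101/17; buyers pay 708/17; sellers receive 1286/17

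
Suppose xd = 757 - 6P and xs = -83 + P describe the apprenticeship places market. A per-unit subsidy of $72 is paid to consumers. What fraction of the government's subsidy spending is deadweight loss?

DWL / government spending = 216/691

Pre-subsidy: 757 - 6P = -83 + P gives P* = 120, x* = 37.
With the rebate, buyers effectively pay Pb = Ps − 72, where Ps is the price sellers receive.
Demand in terms of Ps becomes xd = 757 − 6(Ps − 72) = 1189 - 6Ps. Setting this equal to supply: 1189 - 6Ps = -83 + Ps, so Ps = 1272/7.
Buyers pay Pb = 1272/7 − 72 = 768/7; x' = -83 + 1·(1272/7) = 691/7.
ΔCS = ½(37 + 691/7)(120 − 768/7) = 34200/49; ΔPS = ½(37 + 691/7)(1272/7 − 120) = 205200/49.
Government spending = 72 × 691/7 = 49752/7.
DWL = ½ × 72 × (691/7 − 37) = 15552/7; fraction = (15552/7) / (49752/7) = 216/691.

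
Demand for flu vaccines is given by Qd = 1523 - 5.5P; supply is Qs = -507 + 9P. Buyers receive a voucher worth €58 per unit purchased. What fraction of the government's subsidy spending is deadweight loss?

Pre-subsidy: 1523 - 5.5P = -507 + 9P gives P* = 140, Q* = 753.
With the rebate, buyers effectively pay Pb = Ps − 58, where Ps is the price sellers receive.
Demand in terms of Ps becomes Qd = 1523 − 5.5(Ps − 58) = 1842 - 5.5Ps. Setting this equal to supply: 1842 - 5.5Ps = -507 + 9Ps, so Ps = 162.
Buyers pay Pb = 162 − 58 = 104; Q' = -507 + 9·162 = 951.
ΔCS = ½(753 + 951)(140 − 104) = 30672; ΔPS = ½(753 + 951)(162 − 140) = 18744.
Government spending = 58 × 951 = 55158.
DWL = ½ × 58 × (951 − 753) = 5742; fraction = 5742 / 55158 = 33/317.

DWL / government spending = 33/317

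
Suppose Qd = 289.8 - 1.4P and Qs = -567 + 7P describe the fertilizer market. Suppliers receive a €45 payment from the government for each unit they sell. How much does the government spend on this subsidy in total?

Pre-subsidy: 289.8 - 1.4P = -567 + 7P gives P* = 102, Q* = 147.
With the subsidy, sellers receive Ps = Pb + 45 for each unit, where Pb is the price buyers pay.
Supply in terms of Pb becomes Qs = -567 + 7(Pb + 45) = -252 + 7Pb. Setting this equal to demand: 289.8 - 1.4Pb = -252 + 7Pb, so Pb = 64.5.
Sellers receive Ps = 64.5 + 45 = 109.5; Q' = 289.8 − 1.4·64.5 = 199.5.
Government outlay = subsidy × quantity = 45 × 199.5 = 8977.5.

Government cost = €8977.5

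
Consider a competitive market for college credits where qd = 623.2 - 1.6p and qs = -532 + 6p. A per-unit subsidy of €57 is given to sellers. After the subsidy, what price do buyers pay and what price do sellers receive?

Pre-subsidy: 623.2 - 1.6p = -532 + 6p gives p* = 152, q* = 380.
With the subsidy, sellers receive ps = pb + 57 for each unit, where pb is the price buyers pay.
Supply in terms of pb becomes qs = -532 + 6(pb + 57) = -190 + 6pb. Setting this equal to demand: 623.2 - 1.6pb = -190 + 6pb, so pb = 107.
Sellers receive ps = 107 + 57 = 164; q' = 623.2 − 1.6·107 = 452.

Buyers pay €107; sellers receive €164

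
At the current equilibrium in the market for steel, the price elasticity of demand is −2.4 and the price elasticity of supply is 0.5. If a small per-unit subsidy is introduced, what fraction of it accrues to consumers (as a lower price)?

For a small subsidy around the equilibrium, the benefit split depends on the relative slopes, which at a point are proportional to the elasticities.
Buyer share = εs/(εs + |εd|) = 0.5/(0.5 + 2.4) = 5/29; seller share = |εd|/(εs + |εd|) = 24/29.

Consumer share = 5/29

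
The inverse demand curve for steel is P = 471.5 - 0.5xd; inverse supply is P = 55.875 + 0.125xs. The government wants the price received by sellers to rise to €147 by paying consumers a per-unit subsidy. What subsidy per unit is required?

At a seller price of 147, quantity supplied is -447 + 8·147 = 729.
Buyers absorb 729 only when they pay Pb = 471.5 − 0.5·729 = 107.
s = Ps − Pb = 147 − 107 = 40.

Required subsidy s = €40 per unit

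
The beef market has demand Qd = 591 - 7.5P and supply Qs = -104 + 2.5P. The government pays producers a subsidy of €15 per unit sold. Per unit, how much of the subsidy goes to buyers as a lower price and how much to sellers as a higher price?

Buyers gain €3.75 per unit; sellers gain €11.25 per unit

Pre-subsidy: 591 - 7.5P = -104 + 2.5P gives P* = 69.5, Q* = 69.75.
With the subsidy, sellers receive Ps = Pb + 15 for each unit, where Pb is the price buyers pay.
Supply in terms of Pb becomes Qs = -104 + 2.5(Pb + 15) = -66.5 + 2.5Pb. Setting this equal to demand: 591 - 7.5Pb = -66.5 + 2.5Pb, so Pb = 65.75.
Sellers receive Ps = 65.75 + 15 = 80.75; Q' = 591 − 7.5·65.75 = 97.875.
Buyers' price falls by P* − Pb = 69.5 − 65.75 = 3.75; sellers' price rises by Ps − P* = 80.75 − 69.5 = 11.25.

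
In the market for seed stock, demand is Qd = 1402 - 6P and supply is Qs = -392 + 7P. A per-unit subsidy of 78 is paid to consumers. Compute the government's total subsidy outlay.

Pre-subsidy: 1402 - 6P = -392 + 7P gives P* = 138, Q* = 574.
With the rebate, buyers effectively pay Pb = Ps − 78, where Ps is the price sellers receive.
Demand in terms of Ps becomes Qd = 1402 − 6(Ps − 78) = 1870 - 6Ps. Setting this equal to supply: 1870 - 6Ps = -392 + 7Ps, so Ps = 174.
Buyers pay Pb = 174 − 78 = 96; Q' = -392 + 7·174 = 826.
Government outlay = subsidy × quantity = 78 × 826 = 64428.

Government cost = 64428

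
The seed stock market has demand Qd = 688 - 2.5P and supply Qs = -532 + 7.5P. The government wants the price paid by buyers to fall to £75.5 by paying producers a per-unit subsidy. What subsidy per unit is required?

Required subsidy s = £62 per unit

At a buyer price of 75.5, quantity demanded is 688 − 2.5·75.5 = 499.25.
Sellers supply 499.25 only when they receive Ps with -532 + 7.5·Ps = 499.25, i.e. Ps = 137.5.
s = Ps − Pb = 137.5 − 75.5 = 62.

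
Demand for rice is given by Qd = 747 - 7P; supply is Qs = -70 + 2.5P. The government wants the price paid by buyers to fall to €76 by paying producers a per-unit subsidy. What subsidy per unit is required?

At a buyer price of 76, quantity demanded is 747 − 7·76 = 215.
Sellers supply 215 only when they receive Ps with -70 + 2.5·Ps = 215, i.e. Ps = 114.
s = Ps − Pb = 114 − 76 = 38.

Required subsidy s = €38 per unit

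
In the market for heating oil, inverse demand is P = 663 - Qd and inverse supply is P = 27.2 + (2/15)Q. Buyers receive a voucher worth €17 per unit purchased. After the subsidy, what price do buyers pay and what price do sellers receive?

Buyers pay €87; sellers receive €104

Pre-subsidy: 663 - Q = 27.2 + (2/15)Q gives Q* = 561 and P* = 102.
With the rebate, buyers effectively pay Pb = Ps − 17, where Ps is the price sellers receive.
On the curves, Pb = 663 - Q and Ps = 27.2 + (2/15)Q; the wedge Ps − Pb = 17 gives 27.2 + (2/15)Q − (663 - Q) = 17, so Q' = 576.
Then Pb = 663 − 1·576 = 87 and Ps = 27.2 + (2/15)·576 = 104.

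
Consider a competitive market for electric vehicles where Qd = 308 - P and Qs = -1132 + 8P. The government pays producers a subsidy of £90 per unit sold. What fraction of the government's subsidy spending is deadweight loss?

Pre-subsidy: 308 - P = -1132 + 8P gives P* = 160, Q* = 148.
With the subsidy, sellers receive Ps = Pb + 90 for each unit, where Pb is the price buyers pay.
Supply in terms of Pb becomes Qs = -1132 + 8(Pb + 90) = -412 + 8Pb. Setting this equal to demand: 308 - Pb = -412 + 8Pb, so Pb = 80.
Sellers receive Ps = 80 + 90 = 170; Q' = 308 − 1·80 = 228.
ΔCS = ½(148 + 228)(160 − 80) = 15040; ΔPS = ½(148 + 228)(170 − 160) = 1880.
Government spending = 90 × 228 = 20520.
DWL = ½ × 90 × (228 − 148) = 3600; fraction = 3600 / 20520 = 10/57.

DWL / government spending = 10/57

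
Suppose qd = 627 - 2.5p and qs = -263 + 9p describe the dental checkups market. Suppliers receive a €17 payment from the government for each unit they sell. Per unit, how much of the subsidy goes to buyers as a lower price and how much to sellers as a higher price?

Buyers gain 306/23 per unit; sellers gain 85/23 per unit

Pre-subsidy: 627 - 2.5p = -263 + 9p gives p* = 1780/23, q* = 9971/23.
With the subsidy, sellers receive ps = pb + 17 for each unit, where pb is the price buyers pay.
Supply in terms of pb becomes qs = -263 + 9(pb + 17) = -110 + 9pb. Setting this equal to demand: 627 - 2.5pb = -110 + 9pb, so pb = 1474/23.
Sellers receive ps = 1474/23 + 17 = 1865/23; q' = 627 − 2.5·(1474/23) = 10736/23.
Buyers' price falls by p* − pb = 1780/23 − 1474/23 = 306/23; sellers' price rises by ps − p* = 1865/23 − 1780/23 = 85/23.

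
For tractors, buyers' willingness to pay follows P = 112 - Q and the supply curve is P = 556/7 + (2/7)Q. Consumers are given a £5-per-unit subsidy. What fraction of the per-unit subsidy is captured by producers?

Producer share = 2/9

Pre-subsidy: 112 - Q = 556/7 + (2/7)Q gives Q* = 76/3 and P* = 260/3.
With the rebate, buyers effectively pay Pb = Ps − 5, where Ps is the price sellers receive.
On the curves, Pb = 112 - Q and Ps = 556/7 + (2/7)Q; the wedge Ps − Pb = 5 gives 556/7 + (2/7)Q − (112 - Q) = 5, so Q' = 263/9.
Then Pb = 112 − 1·(263/9) = 745/9 and Ps = 556/7 + (2/7)·(263/9) = 790/9.
Buyers' price falls by P* − Pb = 260/3 − 745/9 = 35/9; sellers' price rises by Ps − P* = 790/9 − 260/3 = 10/9.
So producers capture (10/9)/5 = 2/9 of each unit of subsidy.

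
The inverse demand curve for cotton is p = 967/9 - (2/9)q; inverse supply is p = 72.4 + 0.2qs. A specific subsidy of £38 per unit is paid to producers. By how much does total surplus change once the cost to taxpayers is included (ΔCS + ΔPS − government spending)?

Net change in total surplus = -£1710

Pre-subsidy: 967/9 - (2/9)q = 72.4 + 0.2q gives q* = 83 and p* = 89.
With the subsidy, sellers receive ps = pb + 38 for each unit, where pb is the price buyers pay.
On the curves, pb = 967/9 - (2/9)q and ps = 72.4 + 0.2q; the wedge ps − pb = 38 gives 72.4 + 0.2q − (967/9 - (2/9)q) = 38, so q' = 173.
Then pb = 967/9 − (2/9)·173 = 69 and ps = 72.4 + 0.2·173 = 107.
ΔCS = ½(83 + 173)(89 − 69) = 2560; ΔPS = ½(83 + 173)(107 − 89) = 2304.
Government spending = 38 × 173 = 6574.
Net change = 2560 + 2304 − 6574 = -1710. The loss equals the DWL triangle ½·38·90.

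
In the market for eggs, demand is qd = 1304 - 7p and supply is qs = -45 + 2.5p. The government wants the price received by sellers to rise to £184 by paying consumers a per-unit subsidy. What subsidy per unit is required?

Required subsidy s = £57 per unit

At a seller price of 184, quantity supplied is -45 + 2.5·184 = 415.
Buyers absorb 415 only when they pay pb with 1304 − 7·pb = 415, i.e. pb = 127.
s = ps − pb = 184 − 127 = 57.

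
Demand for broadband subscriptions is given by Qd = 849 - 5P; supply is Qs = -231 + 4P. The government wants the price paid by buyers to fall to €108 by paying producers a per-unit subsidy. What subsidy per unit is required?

Required subsidy s = €27 per unit

At a buyer price of 108, quantity demanded is 849 − 5·108 = 309.
Sellers supply 309 only when they receive Ps with -231 + 4·Ps = 309, i.e. Ps = 135.
s = Ps − Pb = 135 − 108 = 27.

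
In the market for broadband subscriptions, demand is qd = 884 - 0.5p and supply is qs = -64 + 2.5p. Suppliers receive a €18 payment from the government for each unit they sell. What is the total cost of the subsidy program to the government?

Government cost = €13203

Pre-subsidy: 884 - 0.5p = -64 + 2.5p gives p* = 316, q* = 726.
With the subsidy, sellers receive ps = pb + 18 for each unit, where pb is the price buyers pay.
Supply in terms of pb becomes qs = -64 + 2.5(pb + 18) = -19 + 2.5pb. Setting this equal to demand: 884 - 0.5pb = -19 + 2.5pb, so pb = 301.
Sellers receive ps = 301 + 18 = 319; q' = 884 − 0.5·301 = 733.5.
Government outlay = subsidy × quantity = 18 × 733.5 = 13203.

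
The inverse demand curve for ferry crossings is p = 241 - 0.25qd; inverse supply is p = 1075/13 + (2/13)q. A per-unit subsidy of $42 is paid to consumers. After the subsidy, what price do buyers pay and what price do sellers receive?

Buyers pay $117; sellers receive $159

Pre-subsidy: 241 - 0.25q = 1075/13 + (2/13)q gives q* = 392 and p* = 143.
With the rebate, buyers effectively pay pb = ps − 42, where ps is the price sellers receive.
On the curves, pb = 241 - 0.25q and ps = 1075/13 + (2/13)q; the wedge ps − pb = 42 gives 1075/13 + (2/13)q − (241 - 0.25q) = 42, so q' = 496.
Then pb = 241 − 0.25·496 = 117 and ps = 1075/13 + (2/13)·496 = 159.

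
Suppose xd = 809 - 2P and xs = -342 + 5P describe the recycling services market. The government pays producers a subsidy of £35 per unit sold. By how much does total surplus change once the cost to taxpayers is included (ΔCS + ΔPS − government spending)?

Net change in total surplus = -£875

Pre-subsidy: 809 - 2P = -342 + 5P gives P* = 1151/7, x* = 3361/7.
With the subsidy, sellers receive Ps = Pb + 35 for each unit, where Pb is the price buyers pay.
Supply in terms of Pb becomes xs = -342 + 5(Pb + 35) = -167 + 5Pb. Setting this equal to demand: 809 - 2Pb = -167 + 5Pb, so Pb = 976/7.
Sellers receive Ps = 976/7 + 35 = 1221/7; x' = 809 − 2·(976/7) = 3711/7.
ΔCS = ½(3361/7 + 3711/7)(1151/7 − 976/7) = 88400/7; ΔPS = ½(3361/7 + 3711/7)(1221/7 − 1151/7) = 35360/7.
Government spending = 35 × 3711/7 = 18555.
Net change = 88400/7 + 35360/7 − 18555 = -875. The loss equals the DWL triangle ½·35·50.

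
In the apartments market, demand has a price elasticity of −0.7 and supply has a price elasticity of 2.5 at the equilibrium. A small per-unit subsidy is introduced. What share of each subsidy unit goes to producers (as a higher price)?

For a small subsidy around the equilibrium, the benefit split depends on the relative slopes, which at a point are proportional to the elasticities.
Buyer share = εs/(εs + |εd|) = 2.5/(2.5 + 0.7) = 0.78125; seller share = |εd|/(εs + |εd|) = 0.21875.
So producers capture 0.21875 of the subsidy.

Producer share = 0.21875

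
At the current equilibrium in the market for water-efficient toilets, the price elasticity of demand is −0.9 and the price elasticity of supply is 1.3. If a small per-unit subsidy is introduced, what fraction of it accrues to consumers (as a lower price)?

Consumer share = 13/22

For a small subsidy around the equilibrium, the benefit split depends on the relative slopes, which at a point are proportional to the elasticities.
Buyer share = εs/(εs + |εd|) = 1.3/(1.3 + 0.9) = 13/22; seller share = |εd|/(εs + |εd|) = 9/22.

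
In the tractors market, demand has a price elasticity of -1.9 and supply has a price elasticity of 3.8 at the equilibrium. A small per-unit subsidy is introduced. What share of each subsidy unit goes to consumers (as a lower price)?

For a small subsidy around the equilibrium, the benefit split depends on the relative slopes, which at a point are proportional to the elasticities.
Buyer share = εs/(εs + |εd|) = 3.8/(3.8 + 1.9) = 2/3; seller share = |εd|/(εs + |εd|) = 1/3.

Consumer share = 2/3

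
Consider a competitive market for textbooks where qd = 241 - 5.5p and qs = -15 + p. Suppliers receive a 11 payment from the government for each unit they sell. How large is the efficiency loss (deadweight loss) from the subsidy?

Pre-subsidy: 241 - 5.5p = -15 + p gives p* = 512/13, q* = 317/13.
With the subsidy, sellers receive ps = pb + 11 for each unit, where pb is the price buyers pay.
Supply in terms of pb becomes qs = -15 + 1(pb + 11) = -4 + pb. Setting this equal to demand: 241 - 5.5pb = -4 + pb, so pb = 490/13.
Sellers receive ps = 490/13 + 11 = 633/13; q' = 241 − 5.5·(490/13) = 438/13.
The subsidy expands output by 438/13 − 317/13 = 121/13 past the efficient level; on those units the gap between marginal cost and willingness to pay runs from 0 up to 11.
DWL = ½ × 11 × 121/13 = 1331/26.

Deadweight loss = 1331/26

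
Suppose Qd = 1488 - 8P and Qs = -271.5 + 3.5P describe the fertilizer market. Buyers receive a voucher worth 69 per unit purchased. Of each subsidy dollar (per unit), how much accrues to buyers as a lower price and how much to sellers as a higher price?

Buyers gain 21 per unit; sellers gain 48 per unit

Pre-subsidy: 1488 - 8P = -271.5 + 3.5P gives P* = 153, Q* = 264.
With the rebate, buyers effectively pay Pb = Ps − 69, where Ps is the price sellers receive.
Demand in terms of Ps becomes Qd = 1488 − 8(Ps − 69) = 2040 - 8Ps. Setting this equal to supply: 2040 - 8Ps = -271.5 + 3.5Ps, so Ps = 201.
Buyers pay Pb = 201 − 69 = 132; Q' = -271.5 + 3.5·201 = 432.
Buyers' price falls by P* − Pb = 153 − 132 = 21; sellers' price rises by Ps − P* = 201 − 153 = 48.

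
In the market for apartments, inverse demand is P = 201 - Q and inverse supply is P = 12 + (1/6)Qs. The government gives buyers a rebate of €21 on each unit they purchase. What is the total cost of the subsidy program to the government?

Government cost = €3780

Pre-subsidy: 201 - Q = 12 + (1/6)Q gives Q* = 162 and P* = 39.
With the rebate, buyers effectively pay Pb = Ps − 21, where Ps is the price sellers receive.
On the curves, Pb = 201 - Q and Ps = 12 + (1/6)Q; the wedge Ps − Pb = 21 gives 12 + (1/6)Q − (201 - Q) = 21, so Q' = 180.
Then Pb = 201 − 1·180 = 21 and Ps = 12 + (1/6)·180 = 42.
Government outlay = subsidy × quantity = 21 × 180 = 3780.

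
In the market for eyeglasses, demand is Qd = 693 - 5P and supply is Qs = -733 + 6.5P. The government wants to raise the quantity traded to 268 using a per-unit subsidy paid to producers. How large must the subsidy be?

At Q = 268, invert demand for the buyer price: Pb = (693 − 268)/5 = 85; invert supply for the seller price: Ps = (268 − (-733))/6.5 = 154.
The subsidy must fill the gap: s = Ps − Pb = 154 − 85 = 69.

Required subsidy s = 69 per unit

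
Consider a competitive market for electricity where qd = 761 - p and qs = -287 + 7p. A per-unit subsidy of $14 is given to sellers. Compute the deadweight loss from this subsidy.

Deadweight loss = $85.75

Pre-subsidy: 761 - p = -287 + 7p gives p* = 131, q* = 630.
With the subsidy, sellers receive ps = pb + 14 for each unit, where pb is the price buyers pay.
Supply in terms of pb becomes qs = -287 + 7(pb + 14) = -189 + 7pb. Setting this equal to demand: 761 - pb = -189 + 7pb, so pb = 118.75.
Sellers receive ps = 118.75 + 14 = 132.75; q' = 761 − 1·118.75 = 642.25.
The subsidy expands output by 642.25 − 630 = 12.25 past the efficient level; on those units the gap between marginal cost and willingness to pay runs from 0 up to 14.
DWL = ½ × 14 × 12.25 = 85.75.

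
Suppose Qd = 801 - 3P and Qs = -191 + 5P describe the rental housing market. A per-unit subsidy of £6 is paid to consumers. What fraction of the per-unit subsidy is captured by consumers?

Pre-subsidy: 801 - 3P = -191 + 5P gives P* = 124, Q* = 429.
With the rebate, buyers effectively pay Pb = Ps − 6, where Ps is the price sellers receive.
Demand in terms of Ps becomes Qd = 801 − 3(Ps − 6) = 819 - 3Ps. Setting this equal to supply: 819 - 3Ps = -191 + 5Ps, so Ps = 126.25.
Buyers pay Pb = 126.25 − 6 = 120.25; Q' = -191 + 5·126.25 = 440.25.
Buyers' price falls by P* − Pb = 124 − 120.25 = 3.75; sellers' price rises by Ps − P* = 126.25 − 124 = 2.25.
So consumers capture 3.75/6 = 0.625 of each unit of subsidy.

Consumer share = 0.625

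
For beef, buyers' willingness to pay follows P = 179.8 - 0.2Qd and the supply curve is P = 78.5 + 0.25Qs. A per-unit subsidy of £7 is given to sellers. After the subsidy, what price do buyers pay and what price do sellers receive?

Pre-subsidy: 179.8 - 0.2Q = 78.5 + 0.25Q gives Q* = 2026/9 and P* = 1213/9.
With the subsidy, sellers receive Ps = Pb + 7 for each unit, where Pb is the price buyers pay.
On the curves, Pb = 179.8 - 0.2Q and Ps = 78.5 + 0.25Q; the wedge Ps − Pb = 7 gives 78.5 + 0.25Q − (179.8 - 0.2Q) = 7, so Q' = 722/3.
Then Pb = 179.8 − 0.2·(722/3) = 395/3 and Ps = 78.5 + 0.25·(722/3) = 416/3.

Buyers pay 395/3; sellers receive 416/3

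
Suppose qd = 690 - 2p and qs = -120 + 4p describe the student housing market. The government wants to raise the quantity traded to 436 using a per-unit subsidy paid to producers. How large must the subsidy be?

At q = 436, invert demand for the buyer price: pb = (690 − 436)/2 = 127; invert supply for the seller price: ps = (436 − (-120))/4 = 139.
The subsidy must fill the gap: s = ps − pb = 139 − 127 = 12.

Required subsidy s = 12 per unit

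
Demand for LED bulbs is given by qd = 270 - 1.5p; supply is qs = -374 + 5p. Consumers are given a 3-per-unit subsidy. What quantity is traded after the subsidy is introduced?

q' = 1623/13

Pre-subsidy: 270 - 1.5p = -374 + 5p gives p* = 1288/13, q* = 1578/13.
With the rebate, buyers effectively pay pb = ps − 3, where ps is the price sellers receive.
Demand in terms of ps becomes qd = 270 − 1.5(ps − 3) = 274.5 - 1.5ps. Setting this equal to supply: 274.5 - 1.5ps = -374 + 5ps, so ps = 1297/13.
Buyers pay pb = 1297/13 − 3 = 1258/13; q' = -374 + 5·(1297/13) = 1623/13.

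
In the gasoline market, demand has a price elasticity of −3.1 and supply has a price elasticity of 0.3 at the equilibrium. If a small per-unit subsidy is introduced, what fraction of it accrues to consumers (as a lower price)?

For a small subsidy around the equilibrium, the benefit split depends on the relative slopes, which at a point are proportional to the elasticities.
Buyer share = εs/(εs + |εd|) = 0.3/(0.3 + 3.1) = 3/34; seller share = |εd|/(εs + |εd|) = 31/34.

Consumer share = 3/34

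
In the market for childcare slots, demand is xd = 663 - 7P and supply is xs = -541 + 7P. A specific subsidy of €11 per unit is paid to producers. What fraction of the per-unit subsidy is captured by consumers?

Consumer share = 0.5

Pre-subsidy: 663 - 7P = -541 + 7P gives P* = 86, x* = 61.
With the subsidy, sellers receive Ps = Pb + 11 for each unit, where Pb is the price buyers pay.
Supply in terms of Pb becomes xs = -541 + 7(Pb + 11) = -464 + 7Pb. Setting this equal to demand: 663 - 7Pb = -464 + 7Pb, so Pb = 80.5.
Sellers receive Ps = 80.5 + 11 = 91.5; x' = 663 − 7·80.5 = 99.5.
Buyers' price falls by P* − Pb = 86 − 80.5 = 5.5; sellers' price rises by Ps − P* = 91.5 − 86 = 5.5.
So consumers capture 5.5/11 = 0.5 of each unit of subsidy.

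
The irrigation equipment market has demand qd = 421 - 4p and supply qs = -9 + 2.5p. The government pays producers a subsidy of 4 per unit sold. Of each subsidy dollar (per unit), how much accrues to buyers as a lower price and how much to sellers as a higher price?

Pre-subsidy: 421 - 4p = -9 + 2.5p gives p* = 860/13, q* = 2033/13.
With the subsidy, sellers receive ps = pb + 4 for each unit, where pb is the price buyers pay.
Supply in terms of pb becomes qs = -9 + 2.5(pb + 4) = 1 + 2.5pb. Setting this equal to demand: 421 - 4pb = 1 + 2.5pb, so pb = 840/13.
Sellers receive ps = 840/13 + 4 = 892/13; q' = 421 − 4·(840/13) = 2113/13.
Buyers' price falls by p* − pb = 860/13 − 840/13 = 20/13; sellers' price rises by ps − p* = 892/13 − 860/13 = 32/13.

Buyers gain 20/13 per unit; sellers gain 32/13 per unit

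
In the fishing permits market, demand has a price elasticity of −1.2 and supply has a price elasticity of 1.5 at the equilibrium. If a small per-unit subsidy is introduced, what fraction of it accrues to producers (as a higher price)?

Producer share = 4/9

For a small subsidy around the equilibrium, the benefit split depends on the relative slopes, which at a point are proportional to the elasticities.
Buyer share = εs/(εs + |εd|) = 1.5/(1.5 + 1.2) = 5/9; seller share = |εd|/(εs + |εd|) = 4/9.
So producers capture 4/9 of the subsidy.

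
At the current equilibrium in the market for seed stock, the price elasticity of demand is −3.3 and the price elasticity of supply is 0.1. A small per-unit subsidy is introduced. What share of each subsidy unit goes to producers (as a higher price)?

Producer share = 33/34

For a small subsidy around the equilibrium, the benefit split depends on the relative slopes, which at a point are proportional to the elasticities.
Buyer share = εs/(εs + |εd|) = 0.1/(0.1 + 3.3) = 1/34; seller share = |εd|/(εs + |εd|) = 33/34.
So producers capture 33/34 of the subsidy.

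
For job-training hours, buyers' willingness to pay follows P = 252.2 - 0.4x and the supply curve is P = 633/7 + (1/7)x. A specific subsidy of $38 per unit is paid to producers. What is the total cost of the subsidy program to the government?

Pre-subsidy: 252.2 - 0.4x = 633/7 + (1/7)x gives x* = 298 and P* = 133.
With the subsidy, sellers receive Ps = Pb + 38 for each unit, where Pb is the price buyers pay.
On the curves, Pb = 252.2 - 0.4x and Ps = 633/7 + (1/7)x; the wedge Ps − Pb = 38 gives 633/7 + (1/7)x − (252.2 - 0.4x) = 38, so x' = 368.
Then Pb = 252.2 − 0.4·368 = 105 and Ps = 633/7 + (1/7)·368 = 143.
Government outlay = subsidy × quantity = 38 × 368 = 13984.

Government cost = $13984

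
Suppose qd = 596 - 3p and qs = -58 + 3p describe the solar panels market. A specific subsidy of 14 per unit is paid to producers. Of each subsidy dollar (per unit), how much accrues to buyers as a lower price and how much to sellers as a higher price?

Buyers gain 7 per unit; sellers gain 7 per unit

Pre-subsidy: 596 - 3p = -58 + 3p gives p* = 109, q* = 269.
With the subsidy, sellers receive ps = pb + 14 for each unit, where pb is the price buyers pay.
Supply in terms of pb becomes qs = -58 + 3(pb + 14) = -16 + 3pb. Setting this equal to demand: 596 - 3pb = -16 + 3pb, so pb = 102.
Sellers receive ps = 102 + 14 = 116; q' = 596 − 3·102 = 290.
Buyers' price falls by p* − pb = 109 − 102 = 7; sellers' price rises by ps − p* = 116 − 109 = 7.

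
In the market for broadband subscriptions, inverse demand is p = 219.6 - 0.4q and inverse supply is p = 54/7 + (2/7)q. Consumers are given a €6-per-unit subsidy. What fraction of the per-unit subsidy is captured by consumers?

Pre-subsidy: 219.6 - 0.4q = 54/7 + (2/7)q gives q* = 309 and p* = 96.
With the rebate, buyers effectively pay pb = ps − 6, where ps is the price sellers receive.
On the curves, pb = 219.6 - 0.4q and ps = 54/7 + (2/7)q; the wedge ps − pb = 6 gives 54/7 + (2/7)q − (219.6 - 0.4q) = 6, so q' = 317.75.
Then pb = 219.6 − 0.4·317.75 = 92.5 and ps = 54/7 + (2/7)·317.75 = 98.5.
Buyers' price falls by p* − pb = 96 − 92.5 = 3.5; sellers' price rises by ps − p* = 98.5 − 96 = 2.5.
So consumers capture 3.5/6 = 7/12 of each unit of subsidy.

Consumer share = 7/12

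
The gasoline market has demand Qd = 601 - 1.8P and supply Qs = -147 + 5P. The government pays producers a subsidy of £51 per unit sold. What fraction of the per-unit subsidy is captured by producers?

Producer share = 9/34

Pre-subsidy: 601 - 1.8P = -147 + 5P gives P* = 110, Q* = 403.
With the subsidy, sellers receive Ps = Pb + 51 for each unit, where Pb is the price buyers pay.
Supply in terms of Pb becomes Qs = -147 + 5(Pb + 51) = 108 + 5Pb. Setting this equal to demand: 601 - 1.8Pb = 108 + 5Pb, so Pb = 72.5.
Sellers receive Ps = 72.5 + 51 = 123.5; Q' = 601 − 1.8·72.5 = 470.5.
Buyers' price falls by P* − Pb = 110 − 72.5 = 37.5; sellers' price rises by Ps − P* = 123.5 − 110 = 13.5.
So producers capture 13.5/51 = 9/34 of each unit of subsidy.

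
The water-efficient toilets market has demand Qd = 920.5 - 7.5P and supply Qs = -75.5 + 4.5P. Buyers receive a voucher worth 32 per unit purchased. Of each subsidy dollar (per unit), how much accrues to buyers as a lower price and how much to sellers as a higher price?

Buyers gain 12 per unit; sellers gain 20 per unit

Pre-subsidy: 920.5 - 7.5P = -75.5 + 4.5P gives P* = 83, Q* = 298.
With the rebate, buyers effectively pay Pb = Ps − 32, where Ps is the price sellers receive.
Demand in terms of Ps becomes Qd = 920.5 − 7.5(Ps − 32) = 1160.5 - 7.5Ps. Setting this equal to supply: 1160.5 - 7.5Ps = -75.5 + 4.5Ps, so Ps = 103.
Buyers pay Pb = 103 − 32 = 71; Q' = -75.5 + 4.5·103 = 388.
Buyers' price falls by P* − Pb = 83 − 71 = 12; sellers' price rises by Ps − P* = 103 − 83 = 20.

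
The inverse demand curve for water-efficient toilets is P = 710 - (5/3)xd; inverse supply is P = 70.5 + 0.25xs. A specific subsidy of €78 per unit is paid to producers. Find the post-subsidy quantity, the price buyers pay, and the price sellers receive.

Pre-subsidy: 710 - (5/3)x = 70.5 + 0.25x gives x* = 7674/23 and P* = 3540/23.
With the subsidy, sellers receive Ps = Pb + 78 for each unit, where Pb is the price buyers pay.
On the curves, Pb = 710 - (5/3)x and Ps = 70.5 + 0.25x; the wedge Ps − Pb = 78 gives 70.5 + 0.25x − (710 - (5/3)x) = 78, so x' = 8610/23.
Then Pb = 710 − (5/3)·(8610/23) = 1980/23 and Ps = 70.5 + 0.25·(8610/23) = 3774/23.

x' = 8610/23; buyers pay 1980/23; sellers receive 3774/23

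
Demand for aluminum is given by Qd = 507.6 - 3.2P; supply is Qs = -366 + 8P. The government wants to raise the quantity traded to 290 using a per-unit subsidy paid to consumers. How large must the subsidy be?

Required subsidy s = 14 per unit

At Q = 290, invert demand for the buyer price: Pb = (507.6 − 290)/3.2 = 68; invert supply for the seller price: Ps = (290 − (-366))/8 = 82.
The subsidy must fill the gap: s = Ps − Pb = 82 − 68 = 14.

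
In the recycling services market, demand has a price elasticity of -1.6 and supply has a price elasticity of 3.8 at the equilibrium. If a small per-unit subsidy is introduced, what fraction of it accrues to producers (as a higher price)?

Producer share = 8/27

For a small subsidy around the equilibrium, the benefit split depends on the relative slopes, which at a point are proportional to the elasticities.
Buyer share = εs/(εs + |εd|) = 3.8/(3.8 + 1.6) = 19/27; seller share = |εd|/(εs + |εd|) = 8/27.
So producers capture 8/27 of the subsidy.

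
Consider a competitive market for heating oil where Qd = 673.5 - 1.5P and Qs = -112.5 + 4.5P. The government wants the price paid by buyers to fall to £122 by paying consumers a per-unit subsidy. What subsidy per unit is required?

Required subsidy s = £12 per unit

At a buyer price of 122, quantity demanded is 673.5 − 1.5·122 = 490.5.
Sellers supply 490.5 only when they receive Ps with -112.5 + 4.5·Ps = 490.5, i.e. Ps = 134.
s = Ps − Pb = 134 − 122 = 12.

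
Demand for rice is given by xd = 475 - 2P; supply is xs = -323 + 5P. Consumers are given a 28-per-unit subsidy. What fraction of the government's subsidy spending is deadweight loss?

DWL / government spending = 20/287

Pre-subsidy: 475 - 2P = -323 + 5P gives P* = 114, x* = 247.
With the rebate, buyers effectively pay Pb = Ps − 28, where Ps is the price sellers receive.
Demand in terms of Ps becomes xd = 475 − 2(Ps − 28) = 531 - 2Ps. Setting this equal to supply: 531 - 2Ps = -323 + 5Ps, so Ps = 122.
Buyers pay Pb = 122 − 28 = 94; x' = -323 + 5·122 = 287.
ΔCS = ½(247 + 287)(114 − 94) = 5340; ΔPS = ½(247 + 287)(122 − 114) = 2136.
Government spending = 28 × 287 = 8036.
DWL = ½ × 28 × (287 − 247) = 560; fraction = 560 / 8036 = 20/287.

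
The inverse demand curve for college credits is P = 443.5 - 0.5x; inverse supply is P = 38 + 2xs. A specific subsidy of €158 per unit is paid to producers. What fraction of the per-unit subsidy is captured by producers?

Pre-subsidy: 443.5 - 0.5x = 38 + 2x gives x* = 162.2 and P* = 362.4.
With the subsidy, sellers receive Ps = Pb + 158 for each unit, where Pb is the price buyers pay.
On the curves, Pb = 443.5 - 0.5x and Ps = 38 + 2x; the wedge Ps − Pb = 158 gives 38 + 2x − (443.5 - 0.5x) = 158, so x' = 225.4.
Then Pb = 443.5 − 0.5·225.4 = 330.8 and Ps = 38 + 2·225.4 = 488.8.
Buyers' price falls by P* − Pb = 362.4 − 330.8 = 31.6; sellers' price rises by Ps − P* = 488.8 − 362.4 = 126.4.
So producers capture 126.4/158 = 0.8 of each unit of subsidy.

Producer share = 0.8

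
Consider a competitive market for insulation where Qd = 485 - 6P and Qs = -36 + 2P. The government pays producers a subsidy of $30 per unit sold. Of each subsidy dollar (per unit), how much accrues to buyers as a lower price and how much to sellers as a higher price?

Pre-subsidy: 485 - 6P = -36 + 2P gives P* = 65.125, Q* = 94.25.
With the subsidy, sellers receive Ps = Pb + 30 for each unit, where Pb is the price buyers pay.
Supply in terms of Pb becomes Qs = -36 + 2(Pb + 30) = 24 + 2Pb. Setting this equal to demand: 485 - 6Pb = 24 + 2Pb, so Pb = 57.625.
Sellers receive Ps = 57.625 + 30 = 87.625; Q' = 485 − 6·57.625 = 139.25.
Buyers' price falls by P* − Pb = 65.125 − 57.625 = 7.5; sellers' price rises by Ps − P* = 87.625 − 65.125 = 22.5.

Buyers gain $7.5 per unit; sellers gain $22.5 per unit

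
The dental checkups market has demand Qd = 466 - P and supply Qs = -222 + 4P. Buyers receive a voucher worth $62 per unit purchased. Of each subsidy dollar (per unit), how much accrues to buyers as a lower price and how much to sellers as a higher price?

Buyers gain $49.6 per unit; sellers gain $12.4 per unit

Pre-subsidy: 466 - P = -222 + 4P gives P* = 137.6, Q* = 328.4.
With the rebate, buyers effectively pay Pb = Ps − 62, where Ps is the price sellers receive.
Demand in terms of Ps becomes Qd = 466 − 1(Ps − 62) = 528 - Ps. Setting this equal to supply: 528 - Ps = -222 + 4Ps, so Ps = 150.
Buyers pay Pb = 150 − 62 = 88; Q' = -222 + 4·150 = 378.
Buyers' price falls by P* − Pb = 137.6 − 88 = 49.6; sellers' price rises by Ps − P* = 150 − 137.6 = 12.4.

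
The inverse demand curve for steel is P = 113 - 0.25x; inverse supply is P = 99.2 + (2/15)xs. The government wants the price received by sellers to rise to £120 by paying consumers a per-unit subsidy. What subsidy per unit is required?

Required subsidy s = £46 per unit

At a seller price of 120, quantity supplied is -744 + 7.5·120 = 156.
Buyers absorb 156 only when they pay Pb = 113 − 0.25·156 = 74.
s = Ps − Pb = 120 − 74 = 46.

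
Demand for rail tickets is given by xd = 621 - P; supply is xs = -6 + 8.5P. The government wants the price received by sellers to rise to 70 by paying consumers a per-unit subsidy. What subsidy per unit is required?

Required subsidy s = 38 per unit

At a seller price of 70, quantity supplied is -6 + 8.5·70 = 589.
Buyers absorb 589 only when they pay Pb with 621 − 1·Pb = 589, i.e. Pb = 32.
s = Ps − Pb = 70 − 32 = 38.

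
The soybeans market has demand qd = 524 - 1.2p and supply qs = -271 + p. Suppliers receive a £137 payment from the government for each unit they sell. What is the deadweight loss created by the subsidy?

Pre-subsidy: 524 - 1.2p = -271 + p gives p* = 3975/11, q* = 994/11.
With the subsidy, sellers receive ps = pb + 137 for each unit, where pb is the price buyers pay.
Supply in terms of pb becomes qs = -271 + 1(pb + 137) = -134 + pb. Setting this equal to demand: 524 - 1.2pb = -134 + pb, so pb = 3290/11.
Sellers receive ps = 3290/11 + 137 = 4797/11; q' = 524 − 1.2·(3290/11) = 1816/11.
The subsidy expands output by 1816/11 − 994/11 = 822/11 past the efficient level; on those units the gap between marginal cost and willingness to pay runs from 0 up to 137.
DWL = ½ × 137 × 822/11 = 56307/11.

Deadweight loss = 56307/11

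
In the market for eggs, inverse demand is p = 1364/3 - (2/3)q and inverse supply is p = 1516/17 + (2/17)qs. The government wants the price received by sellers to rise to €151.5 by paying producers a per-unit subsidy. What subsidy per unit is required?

At a seller price of 151.5, quantity supplied is -758 + 8.5·151.5 = 529.75.
Buyers absorb 529.75 only when they pay pb = 1364/3 − (2/3)·529.75 = 101.5.
s = ps − pb = 151.5 − 101.5 = 50.

Required subsidy s = €50 per unit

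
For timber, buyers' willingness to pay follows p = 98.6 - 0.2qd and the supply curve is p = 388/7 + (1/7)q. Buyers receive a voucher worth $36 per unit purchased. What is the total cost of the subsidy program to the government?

Pre-subsidy: 98.6 - 0.2q = 388/7 + (1/7)q gives q* = 1511/12 and p* = 881/12.
With the rebate, buyers effectively pay pb = ps − 36, where ps is the price sellers receive.
On the curves, pb = 98.6 - 0.2q and ps = 388/7 + (1/7)q; the wedge ps − pb = 36 gives 388/7 + (1/7)q − (98.6 - 0.2q) = 36, so q' = 2771/12.
Then pb = 98.6 − 0.2·(2771/12) = 629/12 and ps = 388/7 + (1/7)·(2771/12) = 1061/12.
Government outlay = subsidy × quantity = 36 × 2771/12 = 8313.

Government cost = $8313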